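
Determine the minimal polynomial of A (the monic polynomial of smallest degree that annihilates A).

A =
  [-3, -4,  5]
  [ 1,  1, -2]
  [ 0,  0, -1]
x^3 + 3*x^2 + 3*x + 1

The characteristic polynomial is χ_A(x) = (x + 1)^3, so the eigenvalues are known. The minimal polynomial is
  m_A(x) = Π_λ (x − λ)^{k_λ}
where k_λ is the size of the *largest* Jordan block for λ (equivalently, the smallest k with (A − λI)^k v = 0 for every generalised eigenvector v of λ).

  λ = -1: largest Jordan block has size 3, contributing (x + 1)^3

So m_A(x) = (x + 1)^3 = x^3 + 3*x^2 + 3*x + 1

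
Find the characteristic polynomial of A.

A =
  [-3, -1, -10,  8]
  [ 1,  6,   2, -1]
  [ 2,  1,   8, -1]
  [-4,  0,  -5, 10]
x^4 - 21*x^3 + 162*x^2 - 540*x + 648

Expanding det(x·I − A) (e.g. by cofactor expansion or by noting that A is similar to its Jordan form J, which has the same characteristic polynomial as A) gives
  χ_A(x) = x^4 - 21*x^3 + 162*x^2 - 540*x + 648
which factors as (x - 6)^3*(x - 3). The eigenvalues (with algebraic multiplicities) are λ = 3 with multiplicity 1, λ = 6 with multiplicity 3.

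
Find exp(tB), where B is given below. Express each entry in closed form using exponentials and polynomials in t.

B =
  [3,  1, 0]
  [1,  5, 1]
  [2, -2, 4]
e^{tB} =
  [t^2*exp(4*t) - t*exp(4*t) + exp(4*t), t*exp(4*t), t^2*exp(4*t)/2]
  [t^2*exp(4*t) + t*exp(4*t), t*exp(4*t) + exp(4*t), t^2*exp(4*t)/2 + t*exp(4*t)]
  [-2*t^2*exp(4*t) + 2*t*exp(4*t), -2*t*exp(4*t), -t^2*exp(4*t) + exp(4*t)]

Strategy: write B = P · J · P⁻¹ where J is a Jordan canonical form, so e^{tB} = P · e^{tJ} · P⁻¹, and e^{tJ} can be computed block-by-block.

B has Jordan form
J =
  [4, 1, 0]
  [0, 4, 1]
  [0, 0, 4]
(up to reordering of blocks).

Per-block formulas:
  For a 3×3 Jordan block J_3(4): exp(t · J_3(4)) = e^(4t)·(I + t·N + (t^2/2)·N^2), where N is the 3×3 nilpotent shift.

After assembling e^{tJ} and conjugating by P, we get:

e^{tB} =
  [t^2*exp(4*t) - t*exp(4*t) + exp(4*t), t*exp(4*t), t^2*exp(4*t)/2]
  [t^2*exp(4*t) + t*exp(4*t), t*exp(4*t) + exp(4*t), t^2*exp(4*t)/2 + t*exp(4*t)]
  [-2*t^2*exp(4*t) + 2*t*exp(4*t), -2*t*exp(4*t), -t^2*exp(4*t) + exp(4*t)]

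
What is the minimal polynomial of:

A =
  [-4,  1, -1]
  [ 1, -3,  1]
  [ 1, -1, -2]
x^3 + 9*x^2 + 27*x + 27

The characteristic polynomial is χ_A(x) = (x + 3)^3, so the eigenvalues are known. The minimal polynomial is
  m_A(x) = Π_λ (x − λ)^{k_λ}
where k_λ is the size of the *largest* Jordan block for λ (equivalently, the smallest k with (A − λI)^k v = 0 for every generalised eigenvector v of λ).

  λ = -3: largest Jordan block has size 3, contributing (x + 3)^3

So m_A(x) = (x + 3)^3 = x^3 + 9*x^2 + 27*x + 27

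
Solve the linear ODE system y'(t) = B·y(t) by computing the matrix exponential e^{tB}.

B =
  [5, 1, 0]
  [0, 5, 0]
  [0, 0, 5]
e^{tB} =
  [exp(5*t), t*exp(5*t), 0]
  [0, exp(5*t), 0]
  [0, 0, exp(5*t)]

Strategy: write B = P · J · P⁻¹ where J is a Jordan canonical form, so e^{tB} = P · e^{tJ} · P⁻¹, and e^{tJ} can be computed block-by-block.

B has Jordan form
J =
  [5, 1, 0]
  [0, 5, 0]
  [0, 0, 5]
(up to reordering of blocks).

Per-block formulas:
  For a 1×1 block at λ = 5: exp(t · [5]) = [e^(5t)].
  For a 2×2 Jordan block J_2(5): exp(t · J_2(5)) = e^(5t)·(I + t·N), where N is the 2×2 nilpotent shift.

After assembling e^{tJ} and conjugating by P, we get:

e^{tB} =
  [exp(5*t), t*exp(5*t), 0]
  [0, exp(5*t), 0]
  [0, 0, exp(5*t)]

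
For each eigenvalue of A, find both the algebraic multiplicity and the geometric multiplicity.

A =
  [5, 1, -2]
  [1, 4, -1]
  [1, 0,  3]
λ = 4: alg = 3, geom = 1

Step 1 — factor the characteristic polynomial to read off the algebraic multiplicities:
  χ_A(x) = (x - 4)^3

Step 2 — compute geometric multiplicities via the rank-nullity identity g(λ) = n − rank(A − λI):
  rank(A − (4)·I) = 2, so dim ker(A − (4)·I) = n − 2 = 1

Summary:
  λ = 4: algebraic multiplicity = 3, geometric multiplicity = 1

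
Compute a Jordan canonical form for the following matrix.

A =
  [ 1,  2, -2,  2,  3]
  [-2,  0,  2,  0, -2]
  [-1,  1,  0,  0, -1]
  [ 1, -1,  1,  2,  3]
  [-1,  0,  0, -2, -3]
J_3(0) ⊕ J_2(0)

The characteristic polynomial is
  det(x·I − A) = x^5

Eigenvalues and multiplicities (the geometric multiplicity of λ is n − rank(A − λI), which equals the number of Jordan blocks for λ):
  λ = 0: algebraic multiplicity = 5, geometric multiplicity = 2

Determining the block sizes for each eigenvalue:
  λ = 0: with am = 5 and gm = 2, the partition is not yet determined (e.g. several partitions of 5 into 2 parts exist). Let N = A − (0)·I. Computing rank(N^1) = 3, rank(N^2) = 1, rank(N^3) = 0; the number of blocks of size ≥ j is rank(N^{j−1}) − rank(N^j), giving [2, 2, 1]. So we have 1 block(s) of size 3, 1 block(s) of size 2 → block sizes [3, 2]

Assembling the blocks gives a Jordan form
J =
  [0, 1, 0, 0, 0]
  [0, 0, 1, 0, 0]
  [0, 0, 0, 0, 0]
  [0, 0, 0, 0, 1]
  [0, 0, 0, 0, 0]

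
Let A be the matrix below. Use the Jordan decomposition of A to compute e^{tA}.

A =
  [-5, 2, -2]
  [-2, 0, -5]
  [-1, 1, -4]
e^{tA} =
  [t^2*exp(-3*t) - 2*t*exp(-3*t) + exp(-3*t), 2*t*exp(-3*t), -2*t^2*exp(-3*t) - 2*t*exp(-3*t)]
  [3*t^2*exp(-3*t)/2 - 2*t*exp(-3*t), 3*t*exp(-3*t) + exp(-3*t), -3*t^2*exp(-3*t) - 5*t*exp(-3*t)]
  [t^2*exp(-3*t)/2 - t*exp(-3*t), t*exp(-3*t), -t^2*exp(-3*t) - t*exp(-3*t) + exp(-3*t)]

Strategy: write A = P · J · P⁻¹ where J is a Jordan canonical form, so e^{tA} = P · e^{tJ} · P⁻¹, and e^{tJ} can be computed block-by-block.

A has Jordan form
J =
  [-3,  1,  0]
  [ 0, -3,  1]
  [ 0,  0, -3]
(up to reordering of blocks).

Per-block formulas:
  For a 3×3 Jordan block J_3(-3): exp(t · J_3(-3)) = e^(-3t)·(I + t·N + (t^2/2)·N^2), where N is the 3×3 nilpotent shift.

After assembling e^{tJ} and conjugating by P, we get:

e^{tA} =
  [t^2*exp(-3*t) - 2*t*exp(-3*t) + exp(-3*t), 2*t*exp(-3*t), -2*t^2*exp(-3*t) - 2*t*exp(-3*t)]
  [3*t^2*exp(-3*t)/2 - 2*t*exp(-3*t), 3*t*exp(-3*t) + exp(-3*t), -3*t^2*exp(-3*t) - 5*t*exp(-3*t)]
  [t^2*exp(-3*t)/2 - t*exp(-3*t), t*exp(-3*t), -t^2*exp(-3*t) - t*exp(-3*t) + exp(-3*t)]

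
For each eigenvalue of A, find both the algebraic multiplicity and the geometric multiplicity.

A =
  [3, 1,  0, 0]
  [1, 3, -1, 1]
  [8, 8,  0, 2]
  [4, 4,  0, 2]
λ = 2: alg = 4, geom = 2

Step 1 — factor the characteristic polynomial to read off the algebraic multiplicities:
  χ_A(x) = (x - 2)^4

Step 2 — compute geometric multiplicities via the rank-nullity identity g(λ) = n − rank(A − λI):
  rank(A − (2)·I) = 2, so dim ker(A − (2)·I) = n − 2 = 2

Summary:
  λ = 2: algebraic multiplicity = 4, geometric multiplicity = 2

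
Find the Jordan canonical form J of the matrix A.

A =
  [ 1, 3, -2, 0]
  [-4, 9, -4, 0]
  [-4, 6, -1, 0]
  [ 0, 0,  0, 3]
J_2(3) ⊕ J_1(3) ⊕ J_1(3)

The characteristic polynomial is
  det(x·I − A) = x^4 - 12*x^3 + 54*x^2 - 108*x + 81 = (x - 3)^4

Eigenvalues and multiplicities (the geometric multiplicity of λ is n − rank(A − λI), which equals the number of Jordan blocks for λ):
  λ = 3: algebraic multiplicity = 4, geometric multiplicity = 3

Determining the block sizes for each eigenvalue:
  λ = 3: 3 blocks summing to 4 forces exactly one block of size 2 and the rest size 1 → block sizes [2, 1, 1]

Assembling the blocks gives a Jordan form
J =
  [3, 1, 0, 0]
  [0, 3, 0, 0]
  [0, 0, 3, 0]
  [0, 0, 0, 3]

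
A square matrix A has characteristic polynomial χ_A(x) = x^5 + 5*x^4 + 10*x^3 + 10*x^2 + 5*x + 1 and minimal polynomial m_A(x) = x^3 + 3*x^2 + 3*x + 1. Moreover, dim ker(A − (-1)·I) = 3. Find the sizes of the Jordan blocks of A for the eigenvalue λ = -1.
Block sizes for λ = -1: [3, 1, 1]

Step 1 — from the characteristic polynomial, algebraic multiplicity of λ = -1 is 5. From dim ker(A − (-1)·I) = 3, there are exactly 3 Jordan blocks for λ = -1.
Step 2 — from the minimal polynomial, the factor (x + 1)^3 tells us the largest block for λ = -1 has size 3.
Step 3 — with total size 5, 3 blocks, and largest block 3, the block sizes (in nonincreasing order) are [3, 1, 1].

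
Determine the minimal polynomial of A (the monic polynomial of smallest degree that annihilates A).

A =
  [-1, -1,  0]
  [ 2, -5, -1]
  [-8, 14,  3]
x^3 + 3*x^2 + 3*x + 1

The characteristic polynomial is χ_A(x) = (x + 1)^3, so the eigenvalues are known. The minimal polynomial is
  m_A(x) = Π_λ (x − λ)^{k_λ}
where k_λ is the size of the *largest* Jordan block for λ (equivalently, the smallest k with (A − λI)^k v = 0 for every generalised eigenvector v of λ).

  λ = -1: largest Jordan block has size 3, contributing (x + 1)^3

So m_A(x) = (x + 1)^3 = x^3 + 3*x^2 + 3*x + 1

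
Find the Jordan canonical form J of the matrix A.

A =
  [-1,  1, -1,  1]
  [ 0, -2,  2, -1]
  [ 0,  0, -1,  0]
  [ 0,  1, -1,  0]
J_3(-1) ⊕ J_1(-1)

The characteristic polynomial is
  det(x·I − A) = x^4 + 4*x^3 + 6*x^2 + 4*x + 1 = (x + 1)^4

Eigenvalues and multiplicities (the geometric multiplicity of λ is n − rank(A − λI), which equals the number of Jordan blocks for λ):
  λ = -1: algebraic multiplicity = 4, geometric multiplicity = 2

Determining the block sizes for each eigenvalue:
  λ = -1: with am = 4 and gm = 2, the partition is not yet determined (e.g. several partitions of 4 into 2 parts exist). Let N = A − (-1)·I. Computing rank(N^1) = 2, rank(N^2) = 1, rank(N^3) = 0; the number of blocks of size ≥ j is rank(N^{j−1}) − rank(N^j), giving [2, 1, 1]. So we have 1 block(s) of size 3, 1 block(s) of size 1 → block sizes [3, 1]

Assembling the blocks gives a Jordan form
J =
  [-1,  1,  0,  0]
  [ 0, -1,  1,  0]
  [ 0,  0, -1,  0]
  [ 0,  0,  0, -1]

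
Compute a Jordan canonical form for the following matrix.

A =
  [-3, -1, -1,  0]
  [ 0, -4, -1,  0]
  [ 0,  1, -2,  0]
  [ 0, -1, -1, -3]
J_2(-3) ⊕ J_1(-3) ⊕ J_1(-3)

The characteristic polynomial is
  det(x·I − A) = x^4 + 12*x^3 + 54*x^2 + 108*x + 81 = (x + 3)^4

Eigenvalues and multiplicities (the geometric multiplicity of λ is n − rank(A − λI), which equals the number of Jordan blocks for λ):
  λ = -3: algebraic multiplicity = 4, geometric multiplicity = 3

Determining the block sizes for each eigenvalue:
  λ = -3: 3 blocks summing to 4 forces exactly one block of size 2 and the rest size 1 → block sizes [2, 1, 1]

Assembling the blocks gives a Jordan form
J =
  [-3,  1,  0,  0]
  [ 0, -3,  0,  0]
  [ 0,  0, -3,  0]
  [ 0,  0,  0, -3]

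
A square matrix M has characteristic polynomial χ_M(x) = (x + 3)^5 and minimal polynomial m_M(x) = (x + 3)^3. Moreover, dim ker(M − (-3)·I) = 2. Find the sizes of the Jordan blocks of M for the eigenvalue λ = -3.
Block sizes for λ = -3: [3, 2]

Step 1 — from the characteristic polynomial, algebraic multiplicity of λ = -3 is 5. From dim ker(M − (-3)·I) = 2, there are exactly 2 Jordan blocks for λ = -3.
Step 2 — from the minimal polynomial, the factor (x + 3)^3 tells us the largest block for λ = -3 has size 3.
Step 3 — with total size 5, 2 blocks, and largest block 3, the block sizes (in nonincreasing order) are [3, 2].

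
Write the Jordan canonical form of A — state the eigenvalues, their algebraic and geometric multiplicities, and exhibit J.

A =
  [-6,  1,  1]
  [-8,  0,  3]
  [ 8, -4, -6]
J_3(-4)

The characteristic polynomial is
  det(x·I − A) = x^3 + 12*x^2 + 48*x + 64 = (x + 4)^3

Eigenvalues and multiplicities (the geometric multiplicity of λ is n − rank(A − λI), which equals the number of Jordan blocks for λ):
  λ = -4: algebraic multiplicity = 3, geometric multiplicity = 1

Determining the block sizes for each eigenvalue:
  λ = -4: one block (gm = 1), so the single block has size am = 3 → block sizes [3]

Assembling the blocks gives a Jordan form
J =
  [-4,  1,  0]
  [ 0, -4,  1]
  [ 0,  0, -4]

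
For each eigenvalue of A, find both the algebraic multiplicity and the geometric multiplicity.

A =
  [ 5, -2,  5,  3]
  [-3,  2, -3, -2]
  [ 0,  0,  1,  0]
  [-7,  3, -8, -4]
λ = 1: alg = 4, geom = 2

Step 1 — factor the characteristic polynomial to read off the algebraic multiplicities:
  χ_A(x) = (x - 1)^4

Step 2 — compute geometric multiplicities via the rank-nullity identity g(λ) = n − rank(A − λI):
  rank(A − (1)·I) = 2, so dim ker(A − (1)·I) = n − 2 = 2

Summary:
  λ = 1: algebraic multiplicity = 4, geometric multiplicity = 2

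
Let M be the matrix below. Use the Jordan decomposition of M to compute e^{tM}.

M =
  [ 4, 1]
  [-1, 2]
e^{tM} =
  [t*exp(3*t) + exp(3*t), t*exp(3*t)]
  [-t*exp(3*t), -t*exp(3*t) + exp(3*t)]

Strategy: write M = P · J · P⁻¹ where J is a Jordan canonical form, so e^{tM} = P · e^{tJ} · P⁻¹, and e^{tJ} can be computed block-by-block.

M has Jordan form
J =
  [3, 1]
  [0, 3]
(up to reordering of blocks).

Per-block formulas:
  For a 2×2 Jordan block J_2(3): exp(t · J_2(3)) = e^(3t)·(I + t·N), where N is the 2×2 nilpotent shift.

After assembling e^{tJ} and conjugating by P, we get:

e^{tM} =
  [t*exp(3*t) + exp(3*t), t*exp(3*t)]
  [-t*exp(3*t), -t*exp(3*t) + exp(3*t)]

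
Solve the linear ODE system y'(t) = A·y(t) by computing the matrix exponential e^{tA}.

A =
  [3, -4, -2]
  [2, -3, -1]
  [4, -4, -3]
e^{tA} =
  [4*t*exp(-t) + exp(-t), -4*t*exp(-t), -2*t*exp(-t)]
  [2*t*exp(-t), -2*t*exp(-t) + exp(-t), -t*exp(-t)]
  [4*t*exp(-t), -4*t*exp(-t), -2*t*exp(-t) + exp(-t)]

Strategy: write A = P · J · P⁻¹ where J is a Jordan canonical form, so e^{tA} = P · e^{tJ} · P⁻¹, and e^{tJ} can be computed block-by-block.

A has Jordan form
J =
  [-1,  1,  0]
  [ 0, -1,  0]
  [ 0,  0, -1]
(up to reordering of blocks).

Per-block formulas:
  For a 2×2 Jordan block J_2(-1): exp(t · J_2(-1)) = e^(-1t)·(I + t·N), where N is the 2×2 nilpotent shift.
  For a 1×1 block at λ = -1: exp(t · [-1]) = [e^(-1t)].

After assembling e^{tJ} and conjugating by P, we get:

e^{tA} =
  [4*t*exp(-t) + exp(-t), -4*t*exp(-t), -2*t*exp(-t)]
  [2*t*exp(-t), -2*t*exp(-t) + exp(-t), -t*exp(-t)]
  [4*t*exp(-t), -4*t*exp(-t), -2*t*exp(-t) + exp(-t)]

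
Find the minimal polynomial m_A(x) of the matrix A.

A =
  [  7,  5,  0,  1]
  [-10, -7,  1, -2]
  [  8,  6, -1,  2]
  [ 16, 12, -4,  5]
x^3 - 3*x^2 + 3*x - 1

The characteristic polynomial is χ_A(x) = (x - 1)^4, so the eigenvalues are known. The minimal polynomial is
  m_A(x) = Π_λ (x − λ)^{k_λ}
where k_λ is the size of the *largest* Jordan block for λ (equivalently, the smallest k with (A − λI)^k v = 0 for every generalised eigenvector v of λ).

  λ = 1: largest Jordan block has size 3, contributing (x − 1)^3

So m_A(x) = (x - 1)^3 = x^3 - 3*x^2 + 3*x - 1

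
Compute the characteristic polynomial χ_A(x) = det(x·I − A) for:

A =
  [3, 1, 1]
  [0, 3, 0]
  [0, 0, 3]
x^3 - 9*x^2 + 27*x - 27

Expanding det(x·I − A) (e.g. by cofactor expansion or by noting that A is similar to its Jordan form J, which has the same characteristic polynomial as A) gives
  χ_A(x) = x^3 - 9*x^2 + 27*x - 27
which factors as (x - 3)^3. The eigenvalues (with algebraic multiplicities) are λ = 3 with multiplicity 3.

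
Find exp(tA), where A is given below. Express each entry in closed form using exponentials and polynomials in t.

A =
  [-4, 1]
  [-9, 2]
e^{tA} =
  [-3*t*exp(-t) + exp(-t), t*exp(-t)]
  [-9*t*exp(-t), 3*t*exp(-t) + exp(-t)]

Strategy: write A = P · J · P⁻¹ where J is a Jordan canonical form, so e^{tA} = P · e^{tJ} · P⁻¹, and e^{tJ} can be computed block-by-block.

A has Jordan form
J =
  [-1,  1]
  [ 0, -1]
(up to reordering of blocks).

Per-block formulas:
  For a 2×2 Jordan block J_2(-1): exp(t · J_2(-1)) = e^(-1t)·(I + t·N), where N is the 2×2 nilpotent shift.

After assembling e^{tJ} and conjugating by P, we get:

e^{tA} =
  [-3*t*exp(-t) + exp(-t), t*exp(-t)]
  [-9*t*exp(-t), 3*t*exp(-t) + exp(-t)]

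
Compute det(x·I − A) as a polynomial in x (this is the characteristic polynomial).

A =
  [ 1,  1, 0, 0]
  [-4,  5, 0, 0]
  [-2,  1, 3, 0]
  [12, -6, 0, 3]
x^4 - 12*x^3 + 54*x^2 - 108*x + 81

Expanding det(x·I − A) (e.g. by cofactor expansion or by noting that A is similar to its Jordan form J, which has the same characteristic polynomial as A) gives
  χ_A(x) = x^4 - 12*x^3 + 54*x^2 - 108*x + 81
which factors as (x - 3)^4. The eigenvalues (with algebraic multiplicities) are λ = 3 with multiplicity 4.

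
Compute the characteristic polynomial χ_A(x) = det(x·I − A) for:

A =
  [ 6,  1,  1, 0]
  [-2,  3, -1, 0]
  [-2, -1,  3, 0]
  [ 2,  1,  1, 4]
x^4 - 16*x^3 + 96*x^2 - 256*x + 256

Expanding det(x·I − A) (e.g. by cofactor expansion or by noting that A is similar to its Jordan form J, which has the same characteristic polynomial as A) gives
  χ_A(x) = x^4 - 16*x^3 + 96*x^2 - 256*x + 256
which factors as (x - 4)^4. The eigenvalues (with algebraic multiplicities) are λ = 4 with multiplicity 4.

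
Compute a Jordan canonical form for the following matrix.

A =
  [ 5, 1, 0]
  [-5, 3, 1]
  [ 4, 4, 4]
J_3(4)

The characteristic polynomial is
  det(x·I − A) = x^3 - 12*x^2 + 48*x - 64 = (x - 4)^3

Eigenvalues and multiplicities (the geometric multiplicity of λ is n − rank(A − λI), which equals the number of Jordan blocks for λ):
  λ = 4: algebraic multiplicity = 3, geometric multiplicity = 1

Determining the block sizes for each eigenvalue:
  λ = 4: one block (gm = 1), so the single block has size am = 3 → block sizes [3]

Assembling the blocks gives a Jordan form
J =
  [4, 1, 0]
  [0, 4, 1]
  [0, 0, 4]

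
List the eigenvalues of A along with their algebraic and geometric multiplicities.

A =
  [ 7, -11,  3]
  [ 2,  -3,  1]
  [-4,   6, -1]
λ = 1: alg = 3, geom = 1

Step 1 — factor the characteristic polynomial to read off the algebraic multiplicities:
  χ_A(x) = (x - 1)^3

Step 2 — compute geometric multiplicities via the rank-nullity identity g(λ) = n − rank(A − λI):
  rank(A − (1)·I) = 2, so dim ker(A − (1)·I) = n − 2 = 1

Summary:
  λ = 1: algebraic multiplicity = 3, geometric multiplicity = 1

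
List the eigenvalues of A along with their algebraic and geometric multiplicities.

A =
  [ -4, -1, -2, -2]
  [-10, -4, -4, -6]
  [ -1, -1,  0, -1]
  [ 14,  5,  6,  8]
λ = 0: alg = 4, geom = 2

Step 1 — factor the characteristic polynomial to read off the algebraic multiplicities:
  χ_A(x) = x^4

Step 2 — compute geometric multiplicities via the rank-nullity identity g(λ) = n − rank(A − λI):
  rank(A − (0)·I) = 2, so dim ker(A − (0)·I) = n − 2 = 2

Summary:
  λ = 0: algebraic multiplicity = 4, geometric multiplicity = 2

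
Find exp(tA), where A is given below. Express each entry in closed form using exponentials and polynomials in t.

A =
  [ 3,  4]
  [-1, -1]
e^{tA} =
  [2*t*exp(t) + exp(t), 4*t*exp(t)]
  [-t*exp(t), -2*t*exp(t) + exp(t)]

Strategy: write A = P · J · P⁻¹ where J is a Jordan canonical form, so e^{tA} = P · e^{tJ} · P⁻¹, and e^{tJ} can be computed block-by-block.

A has Jordan form
J =
  [1, 1]
  [0, 1]
(up to reordering of blocks).

Per-block formulas:
  For a 2×2 Jordan block J_2(1): exp(t · J_2(1)) = e^(1t)·(I + t·N), where N is the 2×2 nilpotent shift.

After assembling e^{tJ} and conjugating by P, we get:

e^{tA} =
  [2*t*exp(t) + exp(t), 4*t*exp(t)]
  [-t*exp(t), -2*t*exp(t) + exp(t)]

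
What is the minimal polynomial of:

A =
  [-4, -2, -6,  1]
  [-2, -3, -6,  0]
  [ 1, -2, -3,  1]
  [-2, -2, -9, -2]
x^3 + 9*x^2 + 27*x + 27

The characteristic polynomial is χ_A(x) = (x + 3)^4, so the eigenvalues are known. The minimal polynomial is
  m_A(x) = Π_λ (x − λ)^{k_λ}
where k_λ is the size of the *largest* Jordan block for λ (equivalently, the smallest k with (A − λI)^k v = 0 for every generalised eigenvector v of λ).

  λ = -3: largest Jordan block has size 3, contributing (x + 3)^3

So m_A(x) = (x + 3)^3 = x^3 + 9*x^2 + 27*x + 27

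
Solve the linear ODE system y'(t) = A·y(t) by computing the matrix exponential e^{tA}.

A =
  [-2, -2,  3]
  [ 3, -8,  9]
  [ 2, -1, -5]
e^{tA} =
  [9*t^2*exp(-5*t)/2 + 3*t*exp(-5*t) + exp(-5*t), -3*t^2*exp(-5*t)/2 - 2*t*exp(-5*t), -9*t^2*exp(-5*t)/2 + 3*t*exp(-5*t)]
  [9*t^2*exp(-5*t) + 3*t*exp(-5*t), -3*t^2*exp(-5*t) - 3*t*exp(-5*t) + exp(-5*t), -9*t^2*exp(-5*t) + 9*t*exp(-5*t)]
  [3*t^2*exp(-5*t)/2 + 2*t*exp(-5*t), -t^2*exp(-5*t)/2 - t*exp(-5*t), -3*t^2*exp(-5*t)/2 + exp(-5*t)]

Strategy: write A = P · J · P⁻¹ where J is a Jordan canonical form, so e^{tA} = P · e^{tJ} · P⁻¹, and e^{tJ} can be computed block-by-block.

A has Jordan form
J =
  [-5,  1,  0]
  [ 0, -5,  1]
  [ 0,  0, -5]
(up to reordering of blocks).

Per-block formulas:
  For a 3×3 Jordan block J_3(-5): exp(t · J_3(-5)) = e^(-5t)·(I + t·N + (t^2/2)·N^2), where N is the 3×3 nilpotent shift.

After assembling e^{tJ} and conjugating by P, we get:

e^{tA} =
  [9*t^2*exp(-5*t)/2 + 3*t*exp(-5*t) + exp(-5*t), -3*t^2*exp(-5*t)/2 - 2*t*exp(-5*t), -9*t^2*exp(-5*t)/2 + 3*t*exp(-5*t)]
  [9*t^2*exp(-5*t) + 3*t*exp(-5*t), -3*t^2*exp(-5*t) - 3*t*exp(-5*t) + exp(-5*t), -9*t^2*exp(-5*t) + 9*t*exp(-5*t)]
  [3*t^2*exp(-5*t)/2 + 2*t*exp(-5*t), -t^2*exp(-5*t)/2 - t*exp(-5*t), -3*t^2*exp(-5*t)/2 + exp(-5*t)]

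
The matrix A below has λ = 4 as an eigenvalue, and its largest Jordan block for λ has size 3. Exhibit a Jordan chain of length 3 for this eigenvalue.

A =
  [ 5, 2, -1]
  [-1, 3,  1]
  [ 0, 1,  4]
A Jordan chain for λ = 4 of length 3:
v_1 = (-1, 0, -1)ᵀ
v_2 = (1, -1, 0)ᵀ
v_3 = (1, 0, 0)ᵀ

Let N = A − (4)·I. We want v_3 with N^3 v_3 = 0 but N^2 v_3 ≠ 0; then v_{j-1} := N · v_j for j = 3, …, 2.

Pick v_3 = (1, 0, 0)ᵀ.
Then v_2 = N · v_3 = (1, -1, 0)ᵀ.
Then v_1 = N · v_2 = (-1, 0, -1)ᵀ.

Sanity check: (A − (4)·I) v_1 = (0, 0, 0)ᵀ = 0. ✓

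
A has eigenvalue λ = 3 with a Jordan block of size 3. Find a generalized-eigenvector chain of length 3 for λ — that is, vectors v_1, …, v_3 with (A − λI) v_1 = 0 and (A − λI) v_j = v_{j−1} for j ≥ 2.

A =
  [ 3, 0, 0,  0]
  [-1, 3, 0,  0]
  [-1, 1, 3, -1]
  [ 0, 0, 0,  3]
A Jordan chain for λ = 3 of length 3:
v_1 = (0, 0, -1, 0)ᵀ
v_2 = (0, -1, -1, 0)ᵀ
v_3 = (1, 0, 0, 0)ᵀ

Let N = A − (3)·I. We want v_3 with N^3 v_3 = 0 but N^2 v_3 ≠ 0; then v_{j-1} := N · v_j for j = 3, …, 2.

Pick v_3 = (1, 0, 0, 0)ᵀ.
Then v_2 = N · v_3 = (0, -1, -1, 0)ᵀ.
Then v_1 = N · v_2 = (0, 0, -1, 0)ᵀ.

Sanity check: (A − (3)·I) v_1 = (0, 0, 0, 0)ᵀ = 0. ✓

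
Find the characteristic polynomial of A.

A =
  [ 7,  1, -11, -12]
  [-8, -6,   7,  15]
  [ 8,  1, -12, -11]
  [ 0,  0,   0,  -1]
x^4 + 12*x^3 + 46*x^2 + 60*x + 25

Expanding det(x·I − A) (e.g. by cofactor expansion or by noting that A is similar to its Jordan form J, which has the same characteristic polynomial as A) gives
  χ_A(x) = x^4 + 12*x^3 + 46*x^2 + 60*x + 25
which factors as (x + 1)^2*(x + 5)^2. The eigenvalues (with algebraic multiplicities) are λ = -5 with multiplicity 2, λ = -1 with multiplicity 2.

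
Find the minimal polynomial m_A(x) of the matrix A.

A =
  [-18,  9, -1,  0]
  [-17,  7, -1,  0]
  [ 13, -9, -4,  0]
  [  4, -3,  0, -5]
x^3 + 15*x^2 + 75*x + 125

The characteristic polynomial is χ_A(x) = (x + 5)^4, so the eigenvalues are known. The minimal polynomial is
  m_A(x) = Π_λ (x − λ)^{k_λ}
where k_λ is the size of the *largest* Jordan block for λ (equivalently, the smallest k with (A − λI)^k v = 0 for every generalised eigenvector v of λ).

  λ = -5: largest Jordan block has size 3, contributing (x + 5)^3

So m_A(x) = (x + 5)^3 = x^3 + 15*x^2 + 75*x + 125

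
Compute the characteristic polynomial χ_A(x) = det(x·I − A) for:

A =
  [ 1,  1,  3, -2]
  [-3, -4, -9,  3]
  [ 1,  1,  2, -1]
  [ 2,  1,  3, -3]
x^4 + 4*x^3 + 6*x^2 + 4*x + 1

Expanding det(x·I − A) (e.g. by cofactor expansion or by noting that A is similar to its Jordan form J, which has the same characteristic polynomial as A) gives
  χ_A(x) = x^4 + 4*x^3 + 6*x^2 + 4*x + 1
which factors as (x + 1)^4. The eigenvalues (with algebraic multiplicities) are λ = -1 with multiplicity 4.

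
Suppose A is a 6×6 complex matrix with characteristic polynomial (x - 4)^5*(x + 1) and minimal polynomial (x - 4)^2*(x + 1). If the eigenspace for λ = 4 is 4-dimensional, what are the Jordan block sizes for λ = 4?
Block sizes for λ = 4: [2, 1, 1, 1]

Step 1 — from the characteristic polynomial, algebraic multiplicity of λ = 4 is 5. From dim ker(A − (4)·I) = 4, there are exactly 4 Jordan blocks for λ = 4.
Step 2 — from the minimal polynomial, the factor (x − 4)^2 tells us the largest block for λ = 4 has size 2.
Step 3 — with total size 5, 4 blocks, and largest block 2, the block sizes (in nonincreasing order) are [2, 1, 1, 1].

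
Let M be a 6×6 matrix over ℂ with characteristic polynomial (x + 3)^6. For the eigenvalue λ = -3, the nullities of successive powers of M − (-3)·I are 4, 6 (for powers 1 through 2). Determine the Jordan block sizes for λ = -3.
Block sizes for λ = -3: [2, 2, 1, 1]

From the dimensions of kernels of powers, the number of Jordan blocks of size at least j is d_j − d_{j−1} where d_j = dim ker(N^j) (with d_0 = 0). Computing the differences gives [4, 2].
The number of blocks of size exactly k is (#blocks of size ≥ k) − (#blocks of size ≥ k + 1), so the partition is: 2 block(s) of size 1, 2 block(s) of size 2.
In nonincreasing order the block sizes are [2, 2, 1, 1].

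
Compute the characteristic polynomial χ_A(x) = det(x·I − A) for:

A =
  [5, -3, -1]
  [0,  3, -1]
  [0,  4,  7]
x^3 - 15*x^2 + 75*x - 125

Expanding det(x·I − A) (e.g. by cofactor expansion or by noting that A is similar to its Jordan form J, which has the same characteristic polynomial as A) gives
  χ_A(x) = x^3 - 15*x^2 + 75*x - 125
which factors as (x - 5)^3. The eigenvalues (with algebraic multiplicities) are λ = 5 with multiplicity 3.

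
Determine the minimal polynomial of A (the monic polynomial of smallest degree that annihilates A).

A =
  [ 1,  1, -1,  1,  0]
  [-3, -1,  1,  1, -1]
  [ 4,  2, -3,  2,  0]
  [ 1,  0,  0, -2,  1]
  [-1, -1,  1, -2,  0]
x^3 + 3*x^2 + 3*x + 1

The characteristic polynomial is χ_A(x) = (x + 1)^5, so the eigenvalues are known. The minimal polynomial is
  m_A(x) = Π_λ (x − λ)^{k_λ}
where k_λ is the size of the *largest* Jordan block for λ (equivalently, the smallest k with (A − λI)^k v = 0 for every generalised eigenvector v of λ).

  λ = -1: largest Jordan block has size 3, contributing (x + 1)^3

So m_A(x) = (x + 1)^3 = x^3 + 3*x^2 + 3*x + 1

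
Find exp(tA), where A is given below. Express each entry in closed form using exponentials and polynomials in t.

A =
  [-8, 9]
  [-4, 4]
e^{tA} =
  [-6*t*exp(-2*t) + exp(-2*t), 9*t*exp(-2*t)]
  [-4*t*exp(-2*t), 6*t*exp(-2*t) + exp(-2*t)]

Strategy: write A = P · J · P⁻¹ where J is a Jordan canonical form, so e^{tA} = P · e^{tJ} · P⁻¹, and e^{tJ} can be computed block-by-block.

A has Jordan form
J =
  [-2,  1]
  [ 0, -2]
(up to reordering of blocks).

Per-block formulas:
  For a 2×2 Jordan block J_2(-2): exp(t · J_2(-2)) = e^(-2t)·(I + t·N), where N is the 2×2 nilpotent shift.

After assembling e^{tJ} and conjugating by P, we get:

e^{tA} =
  [-6*t*exp(-2*t) + exp(-2*t), 9*t*exp(-2*t)]
  [-4*t*exp(-2*t), 6*t*exp(-2*t) + exp(-2*t)]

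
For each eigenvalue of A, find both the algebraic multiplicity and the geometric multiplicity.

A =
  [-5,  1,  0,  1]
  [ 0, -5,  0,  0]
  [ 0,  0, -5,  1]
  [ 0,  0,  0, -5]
λ = -5: alg = 4, geom = 2

Step 1 — factor the characteristic polynomial to read off the algebraic multiplicities:
  χ_A(x) = (x + 5)^4

Step 2 — compute geometric multiplicities via the rank-nullity identity g(λ) = n − rank(A − λI):
  rank(A − (-5)·I) = 2, so dim ker(A − (-5)·I) = n − 2 = 2

Summary:
  λ = -5: algebraic multiplicity = 4, geometric multiplicity = 2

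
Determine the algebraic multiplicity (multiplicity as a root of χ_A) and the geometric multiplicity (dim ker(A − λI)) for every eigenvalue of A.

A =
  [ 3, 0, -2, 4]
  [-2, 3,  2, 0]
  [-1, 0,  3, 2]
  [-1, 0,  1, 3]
λ = 3: alg = 4, geom = 2

Step 1 — factor the characteristic polynomial to read off the algebraic multiplicities:
  χ_A(x) = (x - 3)^4

Step 2 — compute geometric multiplicities via the rank-nullity identity g(λ) = n − rank(A − λI):
  rank(A − (3)·I) = 2, so dim ker(A − (3)·I) = n − 2 = 2

Summary:
  λ = 3: algebraic multiplicity = 4, geometric multiplicity = 2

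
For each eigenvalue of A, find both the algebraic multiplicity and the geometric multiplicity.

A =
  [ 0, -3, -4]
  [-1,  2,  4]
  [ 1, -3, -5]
λ = -1: alg = 3, geom = 2

Step 1 — factor the characteristic polynomial to read off the algebraic multiplicities:
  χ_A(x) = (x + 1)^3

Step 2 — compute geometric multiplicities via the rank-nullity identity g(λ) = n − rank(A − λI):
  rank(A − (-1)·I) = 1, so dim ker(A − (-1)·I) = n − 1 = 2

Summary:
  λ = -1: algebraic multiplicity = 3, geometric multiplicity = 2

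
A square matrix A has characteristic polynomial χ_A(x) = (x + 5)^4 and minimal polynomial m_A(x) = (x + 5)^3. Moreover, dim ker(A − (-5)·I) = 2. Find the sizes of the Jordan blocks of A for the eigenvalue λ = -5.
Block sizes for λ = -5: [3, 1]

Step 1 — from the characteristic polynomial, algebraic multiplicity of λ = -5 is 4. From dim ker(A − (-5)·I) = 2, there are exactly 2 Jordan blocks for λ = -5.
Step 2 — from the minimal polynomial, the factor (x + 5)^3 tells us the largest block for λ = -5 has size 3.
Step 3 — with total size 4, 2 blocks, and largest block 3, the block sizes (in nonincreasing order) are [3, 1].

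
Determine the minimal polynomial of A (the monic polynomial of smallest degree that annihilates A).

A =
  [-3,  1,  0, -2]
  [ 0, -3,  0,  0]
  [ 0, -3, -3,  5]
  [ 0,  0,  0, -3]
x^2 + 6*x + 9

The characteristic polynomial is χ_A(x) = (x + 3)^4, so the eigenvalues are known. The minimal polynomial is
  m_A(x) = Π_λ (x − λ)^{k_λ}
where k_λ is the size of the *largest* Jordan block for λ (equivalently, the smallest k with (A − λI)^k v = 0 for every generalised eigenvector v of λ).

  λ = -3: largest Jordan block has size 2, contributing (x + 3)^2

So m_A(x) = (x + 3)^2 = x^2 + 6*x + 9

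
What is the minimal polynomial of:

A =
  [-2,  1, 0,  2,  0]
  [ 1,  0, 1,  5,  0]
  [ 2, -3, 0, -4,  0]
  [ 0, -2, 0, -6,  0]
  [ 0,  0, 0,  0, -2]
x^3 + 6*x^2 + 12*x + 8

The characteristic polynomial is χ_A(x) = (x + 2)^5, so the eigenvalues are known. The minimal polynomial is
  m_A(x) = Π_λ (x − λ)^{k_λ}
where k_λ is the size of the *largest* Jordan block for λ (equivalently, the smallest k with (A − λI)^k v = 0 for every generalised eigenvector v of λ).

  λ = -2: largest Jordan block has size 3, contributing (x + 2)^3

So m_A(x) = (x + 2)^3 = x^3 + 6*x^2 + 12*x + 8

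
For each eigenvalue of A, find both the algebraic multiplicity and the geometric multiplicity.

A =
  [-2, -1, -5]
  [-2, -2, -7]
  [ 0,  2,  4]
λ = 0: alg = 3, geom = 1

Step 1 — factor the characteristic polynomial to read off the algebraic multiplicities:
  χ_A(x) = x^3

Step 2 — compute geometric multiplicities via the rank-nullity identity g(λ) = n − rank(A − λI):
  rank(A − (0)·I) = 2, so dim ker(A − (0)·I) = n − 2 = 1

Summary:
  λ = 0: algebraic multiplicity = 3, geometric multiplicity = 1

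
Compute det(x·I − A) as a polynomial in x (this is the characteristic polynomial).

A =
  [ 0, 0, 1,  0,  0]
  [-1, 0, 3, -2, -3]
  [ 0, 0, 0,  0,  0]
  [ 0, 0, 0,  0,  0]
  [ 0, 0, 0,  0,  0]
x^5

Expanding det(x·I − A) (e.g. by cofactor expansion or by noting that A is similar to its Jordan form J, which has the same characteristic polynomial as A) gives
  χ_A(x) = x^5
which factors as x^5. The eigenvalues (with algebraic multiplicities) are λ = 0 with multiplicity 5.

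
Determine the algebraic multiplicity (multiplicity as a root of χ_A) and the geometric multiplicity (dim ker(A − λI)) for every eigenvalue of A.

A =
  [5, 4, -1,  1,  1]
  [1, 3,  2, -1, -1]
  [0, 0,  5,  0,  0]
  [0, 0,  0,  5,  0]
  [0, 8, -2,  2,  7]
λ = 5: alg = 5, geom = 3

Step 1 — factor the characteristic polynomial to read off the algebraic multiplicities:
  χ_A(x) = (x - 5)^5

Step 2 — compute geometric multiplicities via the rank-nullity identity g(λ) = n − rank(A − λI):
  rank(A − (5)·I) = 2, so dim ker(A − (5)·I) = n − 2 = 3

Summary:
  λ = 5: algebraic multiplicity = 5, geometric multiplicity = 3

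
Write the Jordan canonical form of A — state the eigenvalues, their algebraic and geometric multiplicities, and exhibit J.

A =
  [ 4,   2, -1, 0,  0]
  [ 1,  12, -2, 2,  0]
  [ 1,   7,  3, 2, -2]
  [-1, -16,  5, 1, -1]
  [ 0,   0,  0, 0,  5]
J_3(5) ⊕ J_2(5)

The characteristic polynomial is
  det(x·I − A) = x^5 - 25*x^4 + 250*x^3 - 1250*x^2 + 3125*x - 3125 = (x - 5)^5

Eigenvalues and multiplicities (the geometric multiplicity of λ is n − rank(A − λI), which equals the number of Jordan blocks for λ):
  λ = 5: algebraic multiplicity = 5, geometric multiplicity = 2

Determining the block sizes for each eigenvalue:
  λ = 5: with am = 5 and gm = 2, the partition is not yet determined (e.g. several partitions of 5 into 2 parts exist). Let N = A − (5)·I. Computing rank(N^1) = 3, rank(N^2) = 1, rank(N^3) = 0; the number of blocks of size ≥ j is rank(N^{j−1}) − rank(N^j), giving [2, 2, 1]. So we have 1 block(s) of size 3, 1 block(s) of size 2 → block sizes [3, 2]

Assembling the blocks gives a Jordan form
J =
  [5, 1, 0, 0, 0]
  [0, 5, 1, 0, 0]
  [0, 0, 5, 0, 0]
  [0, 0, 0, 5, 1]
  [0, 0, 0, 0, 5]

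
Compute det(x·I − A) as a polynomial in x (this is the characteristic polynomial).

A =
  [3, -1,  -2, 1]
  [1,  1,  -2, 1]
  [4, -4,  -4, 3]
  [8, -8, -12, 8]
x^4 - 8*x^3 + 24*x^2 - 32*x + 16

Expanding det(x·I − A) (e.g. by cofactor expansion or by noting that A is similar to its Jordan form J, which has the same characteristic polynomial as A) gives
  χ_A(x) = x^4 - 8*x^3 + 24*x^2 - 32*x + 16
which factors as (x - 2)^4. The eigenvalues (with algebraic multiplicities) are λ = 2 with multiplicity 4.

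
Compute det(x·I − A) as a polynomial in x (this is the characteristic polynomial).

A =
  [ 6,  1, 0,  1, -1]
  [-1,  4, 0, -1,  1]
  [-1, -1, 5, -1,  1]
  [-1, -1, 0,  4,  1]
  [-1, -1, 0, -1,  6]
x^5 - 25*x^4 + 250*x^3 - 1250*x^2 + 3125*x - 3125

Expanding det(x·I − A) (e.g. by cofactor expansion or by noting that A is similar to its Jordan form J, which has the same characteristic polynomial as A) gives
  χ_A(x) = x^5 - 25*x^4 + 250*x^3 - 1250*x^2 + 3125*x - 3125
which factors as (x - 5)^5. The eigenvalues (with algebraic multiplicities) are λ = 5 with multiplicity 5.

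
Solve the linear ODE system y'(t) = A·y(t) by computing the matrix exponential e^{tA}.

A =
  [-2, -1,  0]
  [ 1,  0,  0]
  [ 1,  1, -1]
e^{tA} =
  [-t*exp(-t) + exp(-t), -t*exp(-t), 0]
  [t*exp(-t), t*exp(-t) + exp(-t), 0]
  [t*exp(-t), t*exp(-t), exp(-t)]

Strategy: write A = P · J · P⁻¹ where J is a Jordan canonical form, so e^{tA} = P · e^{tJ} · P⁻¹, and e^{tJ} can be computed block-by-block.

A has Jordan form
J =
  [-1,  1,  0]
  [ 0, -1,  0]
  [ 0,  0, -1]
(up to reordering of blocks).

Per-block formulas:
  For a 2×2 Jordan block J_2(-1): exp(t · J_2(-1)) = e^(-1t)·(I + t·N), where N is the 2×2 nilpotent shift.
  For a 1×1 block at λ = -1: exp(t · [-1]) = [e^(-1t)].

After assembling e^{tJ} and conjugating by P, we get:

e^{tA} =
  [-t*exp(-t) + exp(-t), -t*exp(-t), 0]
  [t*exp(-t), t*exp(-t) + exp(-t), 0]
  [t*exp(-t), t*exp(-t), exp(-t)]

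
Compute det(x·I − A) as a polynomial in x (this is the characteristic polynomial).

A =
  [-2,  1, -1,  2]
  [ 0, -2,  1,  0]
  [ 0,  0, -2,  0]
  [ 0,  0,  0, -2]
x^4 + 8*x^3 + 24*x^2 + 32*x + 16

Expanding det(x·I − A) (e.g. by cofactor expansion or by noting that A is similar to its Jordan form J, which has the same characteristic polynomial as A) gives
  χ_A(x) = x^4 + 8*x^3 + 24*x^2 + 32*x + 16
which factors as (x + 2)^4. The eigenvalues (with algebraic multiplicities) are λ = -2 with multiplicity 4.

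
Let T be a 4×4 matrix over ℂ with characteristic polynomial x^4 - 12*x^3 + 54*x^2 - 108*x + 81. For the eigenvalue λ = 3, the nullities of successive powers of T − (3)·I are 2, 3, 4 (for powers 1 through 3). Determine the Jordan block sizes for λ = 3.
Block sizes for λ = 3: [3, 1]

From the dimensions of kernels of powers, the number of Jordan blocks of size at least j is d_j − d_{j−1} where d_j = dim ker(N^j) (with d_0 = 0). Computing the differences gives [2, 1, 1].
The number of blocks of size exactly k is (#blocks of size ≥ k) − (#blocks of size ≥ k + 1), so the partition is: 1 block(s) of size 1, 1 block(s) of size 3.
In nonincreasing order the block sizes are [3, 1].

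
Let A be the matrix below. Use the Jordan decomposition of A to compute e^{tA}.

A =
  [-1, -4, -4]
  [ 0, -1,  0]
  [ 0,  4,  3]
e^{tA} =
  [exp(-t), -exp(3*t) + exp(-t), -exp(3*t) + exp(-t)]
  [0, exp(-t), 0]
  [0, exp(3*t) - exp(-t), exp(3*t)]

Strategy: write A = P · J · P⁻¹ where J is a Jordan canonical form, so e^{tA} = P · e^{tJ} · P⁻¹, and e^{tJ} can be computed block-by-block.

A has Jordan form
J =
  [-1,  0, 0]
  [ 0, -1, 0]
  [ 0,  0, 3]
(up to reordering of blocks).

Per-block formulas:
  For a 1×1 block at λ = -1: exp(t · [-1]) = [e^(-1t)].
  For a 1×1 block at λ = 3: exp(t · [3]) = [e^(3t)].

After assembling e^{tJ} and conjugating by P, we get:

e^{tA} =
  [exp(-t), -exp(3*t) + exp(-t), -exp(3*t) + exp(-t)]
  [0, exp(-t), 0]
  [0, exp(3*t) - exp(-t), exp(3*t)]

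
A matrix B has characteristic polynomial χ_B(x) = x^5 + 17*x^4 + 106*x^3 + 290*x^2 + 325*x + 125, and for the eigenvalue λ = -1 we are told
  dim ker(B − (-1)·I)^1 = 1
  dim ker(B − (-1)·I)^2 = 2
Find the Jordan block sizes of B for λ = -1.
Block sizes for λ = -1: [2]

From the dimensions of kernels of powers, the number of Jordan blocks of size at least j is d_j − d_{j−1} where d_j = dim ker(N^j) (with d_0 = 0). Computing the differences gives [1, 1].
The number of blocks of size exactly k is (#blocks of size ≥ k) − (#blocks of size ≥ k + 1), so the partition is: 1 block(s) of size 2.
In nonincreasing order the block sizes are [2].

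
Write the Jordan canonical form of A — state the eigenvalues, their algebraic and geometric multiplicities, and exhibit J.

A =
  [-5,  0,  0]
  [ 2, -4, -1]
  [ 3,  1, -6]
J_3(-5)

The characteristic polynomial is
  det(x·I − A) = x^3 + 15*x^2 + 75*x + 125 = (x + 5)^3

Eigenvalues and multiplicities (the geometric multiplicity of λ is n − rank(A − λI), which equals the number of Jordan blocks for λ):
  λ = -5: algebraic multiplicity = 3, geometric multiplicity = 1

Determining the block sizes for each eigenvalue:
  λ = -5: one block (gm = 1), so the single block has size am = 3 → block sizes [3]

Assembling the blocks gives a Jordan form
J =
  [-5,  1,  0]
  [ 0, -5,  1]
  [ 0,  0, -5]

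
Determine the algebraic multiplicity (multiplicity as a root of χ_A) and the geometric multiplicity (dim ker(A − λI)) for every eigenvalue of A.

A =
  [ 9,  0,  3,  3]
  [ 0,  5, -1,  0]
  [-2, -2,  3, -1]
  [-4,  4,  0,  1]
λ = 3: alg = 1, geom = 1; λ = 5: alg = 3, geom = 1

Step 1 — factor the characteristic polynomial to read off the algebraic multiplicities:
  χ_A(x) = (x - 5)^3*(x - 3)

Step 2 — compute geometric multiplicities via the rank-nullity identity g(λ) = n − rank(A − λI):
  rank(A − (3)·I) = 3, so dim ker(A − (3)·I) = n − 3 = 1
  rank(A − (5)·I) = 3, so dim ker(A − (5)·I) = n − 3 = 1

Summary:
  λ = 3: algebraic multiplicity = 1, geometric multiplicity = 1
  λ = 5: algebraic multiplicity = 3, geometric multiplicity = 1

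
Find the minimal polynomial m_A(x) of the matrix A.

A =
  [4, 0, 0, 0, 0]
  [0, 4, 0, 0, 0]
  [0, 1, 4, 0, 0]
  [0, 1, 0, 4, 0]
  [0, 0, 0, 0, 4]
x^2 - 8*x + 16

The characteristic polynomial is χ_A(x) = (x - 4)^5, so the eigenvalues are known. The minimal polynomial is
  m_A(x) = Π_λ (x − λ)^{k_λ}
where k_λ is the size of the *largest* Jordan block for λ (equivalently, the smallest k with (A − λI)^k v = 0 for every generalised eigenvector v of λ).

  λ = 4: largest Jordan block has size 2, contributing (x − 4)^2

So m_A(x) = (x - 4)^2 = x^2 - 8*x + 16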